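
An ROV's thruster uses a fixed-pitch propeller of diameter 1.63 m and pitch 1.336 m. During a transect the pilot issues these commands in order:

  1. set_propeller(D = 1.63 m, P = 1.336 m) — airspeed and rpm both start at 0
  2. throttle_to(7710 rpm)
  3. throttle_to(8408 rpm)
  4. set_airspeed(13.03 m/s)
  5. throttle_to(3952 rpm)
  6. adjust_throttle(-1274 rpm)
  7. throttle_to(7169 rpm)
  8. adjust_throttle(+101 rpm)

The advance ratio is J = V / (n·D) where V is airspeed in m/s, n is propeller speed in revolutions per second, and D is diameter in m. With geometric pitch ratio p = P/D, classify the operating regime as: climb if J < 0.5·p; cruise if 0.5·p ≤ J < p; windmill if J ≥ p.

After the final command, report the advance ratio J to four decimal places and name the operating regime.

set_propeller: D = 1.63 m, P = 1.336 m (p = P/D = 0.819632); state ← (V=0, rpm=0)
throttle_to(7710): rpm ← 7710
throttle_to(8408): rpm ← 8408
set_airspeed(13.03): V ← 13.03 m/s
throttle_to(3952): rpm ← 3952
adjust_throttle(-1274): rpm ← 3952 -1274 = 2678
throttle_to(7169): rpm ← 7169
adjust_throttle(+101): rpm ← 7169 +101 = 7270
final state: V = 13.03 m/s, rpm = 7270 → n = rpm/60 = 121.166667 rev/s
J = V / (n·D) = 13.03 / (121.166667 × 1.63) = 0.065974
regime bands: climb J<0.4098 | cruise [0.4098, 0.8196) | windmill J≥0.8196
J = 0.0660 → climb

J = 0.0660, regime = climb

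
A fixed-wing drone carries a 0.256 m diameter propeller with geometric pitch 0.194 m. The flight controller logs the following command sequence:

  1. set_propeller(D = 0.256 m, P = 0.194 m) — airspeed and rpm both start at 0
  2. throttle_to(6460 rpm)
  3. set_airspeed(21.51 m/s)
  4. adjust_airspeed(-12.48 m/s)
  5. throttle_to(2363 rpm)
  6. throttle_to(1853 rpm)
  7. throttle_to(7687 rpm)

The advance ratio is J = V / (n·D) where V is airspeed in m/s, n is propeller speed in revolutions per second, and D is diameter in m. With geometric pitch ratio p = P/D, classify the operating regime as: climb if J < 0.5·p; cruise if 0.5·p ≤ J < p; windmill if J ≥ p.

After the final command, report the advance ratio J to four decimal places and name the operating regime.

set_propeller: D = 0.256 m, P = 0.194 m (p = P/D = 0.757812); state ← (V=0, rpm=0)
throttle_to(6460): rpm ← 6460
set_airspeed(21.51): V ← 21.51 m/s
adjust_airspeed(-12.48): V ← 21.51 -12.48 = 9.03 m/s
throttle_to(2363): rpm ← 2363
throttle_to(1853): rpm ← 1853
throttle_to(7687): rpm ← 7687
final state: V = 9.03 m/s, rpm = 7687 → n = rpm/60 = 128.116667 rev/s
J = V / (n·D) = 9.03 / (128.116667 × 0.256) = 0.275323
regime bands: climb J<0.3789 | cruise [0.3789, 0.7578) | windmill J≥0.7578
J = 0.2753 → climb

J = 0.2753, regime = climb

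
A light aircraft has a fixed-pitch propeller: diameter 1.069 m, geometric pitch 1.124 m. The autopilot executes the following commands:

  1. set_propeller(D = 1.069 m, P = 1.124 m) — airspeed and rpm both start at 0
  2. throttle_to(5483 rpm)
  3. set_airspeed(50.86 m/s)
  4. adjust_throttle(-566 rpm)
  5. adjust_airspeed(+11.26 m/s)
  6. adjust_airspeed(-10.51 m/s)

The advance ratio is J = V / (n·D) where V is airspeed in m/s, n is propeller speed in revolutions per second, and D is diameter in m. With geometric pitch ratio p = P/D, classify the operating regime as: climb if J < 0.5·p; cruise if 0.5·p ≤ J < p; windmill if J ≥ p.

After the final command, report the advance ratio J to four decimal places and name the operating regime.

J = 0.5891, regime = cruise

set_propeller: D = 1.069 m, P = 1.124 m (p = P/D = 1.051450); state ← (V=0, rpm=0)
throttle_to(5483): rpm ← 5483
set_airspeed(50.86): V ← 50.86 m/s
adjust_throttle(-566): rpm ← 5483 -566 = 4917
adjust_airspeed(+11.26): V ← 50.86 +11.26 = 62.12 m/s
adjust_airspeed(-10.51): V ← 62.12 -10.51 = 51.61 m/s
final state: V = 51.61 m/s, rpm = 4917 → n = rpm/60 = 81.950000 rev/s
J = V / (n·D) = 51.61 / (81.950000 × 1.069) = 0.589125
regime bands: climb J<0.5257 | cruise [0.5257, 1.0514) | windmill J≥1.0514
J = 0.5891 → cruise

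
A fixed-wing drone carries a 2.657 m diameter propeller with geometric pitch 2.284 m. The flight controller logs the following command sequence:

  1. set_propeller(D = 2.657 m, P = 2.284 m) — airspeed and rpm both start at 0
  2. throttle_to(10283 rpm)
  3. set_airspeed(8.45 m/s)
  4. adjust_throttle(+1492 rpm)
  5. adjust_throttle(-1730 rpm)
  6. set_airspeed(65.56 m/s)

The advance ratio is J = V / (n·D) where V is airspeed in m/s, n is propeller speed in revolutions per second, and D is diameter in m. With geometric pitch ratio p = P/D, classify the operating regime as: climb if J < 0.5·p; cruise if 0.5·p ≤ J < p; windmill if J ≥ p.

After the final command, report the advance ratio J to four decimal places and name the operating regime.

set_propeller: D = 2.657 m, P = 2.284 m (p = P/D = 0.859616); state ← (V=0, rpm=0)
throttle_to(10283): rpm ← 10283
set_airspeed(8.45): V ← 8.45 m/s
adjust_throttle(+1492): rpm ← 10283 +1492 = 11775
adjust_throttle(-1730): rpm ← 11775 -1730 = 10045
set_airspeed(65.56): V ← 65.56 m/s
final state: V = 65.56 m/s, rpm = 10045 → n = rpm/60 = 167.416667 rev/s
J = V / (n·D) = 65.56 / (167.416667 × 2.657) = 0.147383
regime bands: climb J<0.4298 | cruise [0.4298, 0.8596) | windmill J≥0.8596
J = 0.1474 → climb

J = 0.1474, regime = climb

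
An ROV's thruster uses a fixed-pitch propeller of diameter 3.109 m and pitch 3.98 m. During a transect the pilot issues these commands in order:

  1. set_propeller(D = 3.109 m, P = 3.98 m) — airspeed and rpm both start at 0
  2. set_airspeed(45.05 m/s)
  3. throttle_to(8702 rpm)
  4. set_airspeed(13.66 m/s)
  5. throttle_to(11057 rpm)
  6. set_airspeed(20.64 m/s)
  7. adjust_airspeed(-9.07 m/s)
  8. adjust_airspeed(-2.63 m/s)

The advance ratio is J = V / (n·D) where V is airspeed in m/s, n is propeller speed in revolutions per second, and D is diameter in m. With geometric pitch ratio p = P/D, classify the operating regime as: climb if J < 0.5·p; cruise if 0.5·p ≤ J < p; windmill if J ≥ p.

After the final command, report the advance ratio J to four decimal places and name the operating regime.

set_propeller: D = 3.109 m, P = 3.98 m (p = P/D = 1.280154); state ← (V=0, rpm=0)
set_airspeed(45.05): V ← 45.05 m/s
throttle_to(8702): rpm ← 8702
set_airspeed(13.66): V ← 13.66 m/s
throttle_to(11057): rpm ← 11057
set_airspeed(20.64): V ← 20.64 m/s
adjust_airspeed(-9.07): V ← 20.64 -9.07 = 11.57 m/s
adjust_airspeed(-2.63): V ← 11.57 -2.63 = 8.94 m/s
final state: V = 8.94 m/s, rpm = 11057 → n = rpm/60 = 184.283333 rev/s
J = V / (n·D) = 8.94 / (184.283333 × 3.109) = 0.015604
regime bands: climb J<0.6401 | cruise [0.6401, 1.2802) | windmill J≥1.2802
J = 0.0156 → climb

J = 0.0156, regime = climb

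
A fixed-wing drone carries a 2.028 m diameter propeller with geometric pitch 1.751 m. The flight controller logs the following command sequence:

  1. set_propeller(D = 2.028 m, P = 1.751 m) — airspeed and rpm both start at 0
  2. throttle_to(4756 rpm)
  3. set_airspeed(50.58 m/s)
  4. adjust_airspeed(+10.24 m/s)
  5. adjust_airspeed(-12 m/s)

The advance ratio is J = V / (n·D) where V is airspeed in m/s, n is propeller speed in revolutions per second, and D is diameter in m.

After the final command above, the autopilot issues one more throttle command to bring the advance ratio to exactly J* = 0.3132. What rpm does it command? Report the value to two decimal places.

set_propeller: D = 2.028 m, P = 1.751 m (p = P/D = 0.863412); state ← (V=0, rpm=0)
throttle_to(4756): rpm ← 4756
set_airspeed(50.58): V ← 50.58 m/s
adjust_airspeed(+10.24): V ← 50.58 +10.24 = 60.82 m/s
adjust_airspeed(-12): V ← 60.82 -12 = 48.82 m/s
final state: V = 48.82 m/s, rpm = 4756 → n = rpm/60 = 79.266667 rev/s
target J* = 0.3132; solve J* = V/(n·D) for n: n = V/(J*·D) = 48.82/(0.3132 × 2.028) = 76.861361 rev/s
rpm = 60·n = 4611.681667

rpm = 4611.68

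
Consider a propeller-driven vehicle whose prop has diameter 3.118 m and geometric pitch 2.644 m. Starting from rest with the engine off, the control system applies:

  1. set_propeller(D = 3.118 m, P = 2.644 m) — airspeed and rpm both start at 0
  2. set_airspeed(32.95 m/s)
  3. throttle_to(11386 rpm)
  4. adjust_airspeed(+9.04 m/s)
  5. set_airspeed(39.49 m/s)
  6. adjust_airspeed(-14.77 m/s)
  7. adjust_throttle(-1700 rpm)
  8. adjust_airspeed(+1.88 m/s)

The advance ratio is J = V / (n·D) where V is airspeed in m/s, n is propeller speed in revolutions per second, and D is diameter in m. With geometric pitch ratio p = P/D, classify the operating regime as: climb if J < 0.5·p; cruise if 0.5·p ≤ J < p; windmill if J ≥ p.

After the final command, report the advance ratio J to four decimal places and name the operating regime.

set_propeller: D = 3.118 m, P = 2.644 m (p = P/D = 0.847979); state ← (V=0, rpm=0)
set_airspeed(32.95): V ← 32.95 m/s
throttle_to(11386): rpm ← 11386
adjust_airspeed(+9.04): V ← 32.95 +9.04 = 41.99 m/s
set_airspeed(39.49): V ← 39.49 m/s
adjust_airspeed(-14.77): V ← 39.49 -14.77 = 24.72 m/s
adjust_throttle(-1700): rpm ← 11386 -1700 = 9686
adjust_airspeed(+1.88): V ← 24.72 +1.88 = 26.6 m/s
final state: V = 26.6 m/s, rpm = 9686 → n = rpm/60 = 161.433333 rev/s
J = V / (n·D) = 26.6 / (161.433333 × 3.118) = 0.052846
regime bands: climb J<0.4240 | cruise [0.4240, 0.8480) | windmill J≥0.8480
J = 0.0528 → climb

J = 0.0528, regime = climb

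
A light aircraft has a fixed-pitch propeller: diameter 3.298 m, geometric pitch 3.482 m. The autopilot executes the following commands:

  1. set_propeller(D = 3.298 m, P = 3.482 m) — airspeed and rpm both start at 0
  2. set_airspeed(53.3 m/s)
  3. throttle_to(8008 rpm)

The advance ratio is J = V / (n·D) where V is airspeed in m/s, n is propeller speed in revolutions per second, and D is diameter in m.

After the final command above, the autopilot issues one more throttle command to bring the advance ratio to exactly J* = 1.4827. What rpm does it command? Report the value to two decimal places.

set_propeller: D = 3.298 m, P = 3.482 m (p = P/D = 1.055791); state ← (V=0, rpm=0)
set_airspeed(53.3): V ← 53.3 m/s
throttle_to(8008): rpm ← 8008
final state: V = 53.3 m/s, rpm = 8008 → n = rpm/60 = 133.466667 rev/s
target J* = 1.4827; solve J* = V/(n·D) for n: n = V/(J*·D) = 53.3/(1.4827 × 3.298) = 10.899919 rev/s
rpm = 60·n = 653.995139

rpm = 654.00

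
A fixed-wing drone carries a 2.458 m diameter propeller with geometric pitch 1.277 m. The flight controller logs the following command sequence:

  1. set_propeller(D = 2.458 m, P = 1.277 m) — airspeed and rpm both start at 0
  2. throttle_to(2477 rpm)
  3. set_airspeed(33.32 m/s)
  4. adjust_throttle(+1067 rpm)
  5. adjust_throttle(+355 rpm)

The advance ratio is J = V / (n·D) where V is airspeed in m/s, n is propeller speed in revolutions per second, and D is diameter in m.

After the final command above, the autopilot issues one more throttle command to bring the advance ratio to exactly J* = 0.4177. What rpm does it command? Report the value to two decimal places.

rpm = 1947.20

set_propeller: D = 2.458 m, P = 1.277 m (p = P/D = 0.519528); state ← (V=0, rpm=0)
throttle_to(2477): rpm ← 2477
set_airspeed(33.32): V ← 33.32 m/s
adjust_throttle(+1067): rpm ← 2477 +1067 = 3544
adjust_throttle(+355): rpm ← 3544 +355 = 3899
final state: V = 33.32 m/s, rpm = 3899 → n = rpm/60 = 64.983333 rev/s
target J* = 0.4177; solve J* = V/(n·D) for n: n = V/(J*·D) = 33.32/(0.4177 × 2.458) = 32.453283 rev/s
rpm = 60·n = 1947.196989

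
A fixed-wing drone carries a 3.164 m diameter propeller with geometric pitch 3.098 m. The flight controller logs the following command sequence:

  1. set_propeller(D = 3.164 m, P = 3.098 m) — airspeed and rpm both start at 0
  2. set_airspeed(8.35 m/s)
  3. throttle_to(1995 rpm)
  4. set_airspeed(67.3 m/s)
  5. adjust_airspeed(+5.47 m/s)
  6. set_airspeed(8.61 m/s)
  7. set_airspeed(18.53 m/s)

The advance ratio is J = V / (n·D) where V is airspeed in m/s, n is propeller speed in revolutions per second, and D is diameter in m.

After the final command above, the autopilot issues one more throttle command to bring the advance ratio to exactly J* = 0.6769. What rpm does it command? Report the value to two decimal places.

rpm = 519.12

set_propeller: D = 3.164 m, P = 3.098 m (p = P/D = 0.979140); state ← (V=0, rpm=0)
set_airspeed(8.35): V ← 8.35 m/s
throttle_to(1995): rpm ← 1995
set_airspeed(67.3): V ← 67.3 m/s
adjust_airspeed(+5.47): V ← 67.3 +5.47 = 72.77 m/s
set_airspeed(8.61): V ← 8.61 m/s
set_airspeed(18.53): V ← 18.53 m/s
final state: V = 18.53 m/s, rpm = 1995 → n = rpm/60 = 33.250000 rev/s
target J* = 0.6769; solve J* = V/(n·D) for n: n = V/(J*·D) = 18.53/(0.6769 × 3.164) = 8.651959 rev/s
rpm = 60·n = 519.117513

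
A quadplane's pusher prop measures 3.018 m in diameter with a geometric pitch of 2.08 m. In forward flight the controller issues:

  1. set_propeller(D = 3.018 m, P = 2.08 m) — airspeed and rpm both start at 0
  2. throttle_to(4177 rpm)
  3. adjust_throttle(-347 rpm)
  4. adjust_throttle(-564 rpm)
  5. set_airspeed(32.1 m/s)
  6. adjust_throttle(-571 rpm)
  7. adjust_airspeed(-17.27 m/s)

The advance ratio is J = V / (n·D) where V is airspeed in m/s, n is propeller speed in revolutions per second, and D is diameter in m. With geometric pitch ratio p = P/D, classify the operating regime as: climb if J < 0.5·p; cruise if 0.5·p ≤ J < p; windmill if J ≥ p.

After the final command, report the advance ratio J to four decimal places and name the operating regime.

set_propeller: D = 3.018 m, P = 2.08 m (p = P/D = 0.689198); state ← (V=0, rpm=0)
throttle_to(4177): rpm ← 4177
adjust_throttle(-347): rpm ← 4177 -347 = 3830
adjust_throttle(-564): rpm ← 3830 -564 = 3266
set_airspeed(32.1): V ← 32.1 m/s
adjust_throttle(-571): rpm ← 3266 -571 = 2695
adjust_airspeed(-17.27): V ← 32.1 -17.27 = 14.83 m/s
final state: V = 14.83 m/s, rpm = 2695 → n = rpm/60 = 44.916667 rev/s
J = V / (n·D) = 14.83 / (44.916667 × 3.018) = 0.109399
regime bands: climb J<0.3446 | cruise [0.3446, 0.6892) | windmill J≥0.6892
J = 0.1094 → climb

J = 0.1094, regime = climb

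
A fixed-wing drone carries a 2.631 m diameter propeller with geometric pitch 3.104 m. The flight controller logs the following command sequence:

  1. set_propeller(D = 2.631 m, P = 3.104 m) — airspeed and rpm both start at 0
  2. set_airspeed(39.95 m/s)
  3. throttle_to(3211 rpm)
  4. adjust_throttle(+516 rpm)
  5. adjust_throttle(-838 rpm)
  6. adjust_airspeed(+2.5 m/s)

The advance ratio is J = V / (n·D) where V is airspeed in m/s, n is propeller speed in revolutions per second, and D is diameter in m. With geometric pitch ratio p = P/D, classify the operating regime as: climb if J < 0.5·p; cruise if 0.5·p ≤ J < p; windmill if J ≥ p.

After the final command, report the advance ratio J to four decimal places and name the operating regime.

J = 0.3351, regime = climb

set_propeller: D = 2.631 m, P = 3.104 m (p = P/D = 1.179780); state ← (V=0, rpm=0)
set_airspeed(39.95): V ← 39.95 m/s
throttle_to(3211): rpm ← 3211
adjust_throttle(+516): rpm ← 3211 +516 = 3727
adjust_throttle(-838): rpm ← 3727 -838 = 2889
adjust_airspeed(+2.5): V ← 39.95 +2.5 = 42.45 m/s
final state: V = 42.45 m/s, rpm = 2889 → n = rpm/60 = 48.150000 rev/s
J = V / (n·D) = 42.45 / (48.150000 × 2.631) = 0.335089
regime bands: climb J<0.5899 | cruise [0.5899, 1.1798) | windmill J≥1.1798
J = 0.3351 → climb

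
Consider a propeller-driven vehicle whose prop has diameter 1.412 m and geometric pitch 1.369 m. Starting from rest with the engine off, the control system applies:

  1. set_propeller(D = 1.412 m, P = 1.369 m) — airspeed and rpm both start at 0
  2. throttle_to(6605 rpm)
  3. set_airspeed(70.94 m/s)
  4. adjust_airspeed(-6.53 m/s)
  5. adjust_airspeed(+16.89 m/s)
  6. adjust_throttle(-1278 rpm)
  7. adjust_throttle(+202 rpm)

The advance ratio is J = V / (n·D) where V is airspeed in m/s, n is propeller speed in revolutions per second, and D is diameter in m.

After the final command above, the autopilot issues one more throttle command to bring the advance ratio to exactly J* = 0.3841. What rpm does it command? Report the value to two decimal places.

rpm = 8994.21

set_propeller: D = 1.412 m, P = 1.369 m (p = P/D = 0.969547); state ← (V=0, rpm=0)
throttle_to(6605): rpm ← 6605
set_airspeed(70.94): V ← 70.94 m/s
adjust_airspeed(-6.53): V ← 70.94 -6.53 = 64.41 m/s
adjust_airspeed(+16.89): V ← 64.41 +16.89 = 81.3 m/s
adjust_throttle(-1278): rpm ← 6605 -1278 = 5327
adjust_throttle(+202): rpm ← 5327 +202 = 5529
final state: V = 81.3 m/s, rpm = 5529 → n = rpm/60 = 92.150000 rev/s
target J* = 0.3841; solve J* = V/(n·D) for n: n = V/(J*·D) = 81.3/(0.3841 × 1.412) = 149.903420 rev/s
rpm = 60·n = 8994.205209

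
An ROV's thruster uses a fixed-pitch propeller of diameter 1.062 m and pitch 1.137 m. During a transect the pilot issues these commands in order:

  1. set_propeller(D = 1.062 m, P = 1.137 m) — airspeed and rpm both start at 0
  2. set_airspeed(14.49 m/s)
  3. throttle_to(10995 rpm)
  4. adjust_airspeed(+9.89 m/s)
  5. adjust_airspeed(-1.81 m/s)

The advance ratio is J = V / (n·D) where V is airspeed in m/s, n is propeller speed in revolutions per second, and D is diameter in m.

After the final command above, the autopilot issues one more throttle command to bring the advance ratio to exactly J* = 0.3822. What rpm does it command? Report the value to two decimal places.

rpm = 3336.32

set_propeller: D = 1.062 m, P = 1.137 m (p = P/D = 1.070621); state ← (V=0, rpm=0)
set_airspeed(14.49): V ← 14.49 m/s
throttle_to(10995): rpm ← 10995
adjust_airspeed(+9.89): V ← 14.49 +9.89 = 24.38 m/s
adjust_airspeed(-1.81): V ← 24.38 -1.81 = 22.57 m/s
final state: V = 22.57 m/s, rpm = 10995 → n = rpm/60 = 183.250000 rev/s
target J* = 0.3822; solve J* = V/(n·D) for n: n = V/(J*·D) = 22.57/(0.3822 × 1.062) = 55.605322 rev/s
rpm = 60·n = 3336.319317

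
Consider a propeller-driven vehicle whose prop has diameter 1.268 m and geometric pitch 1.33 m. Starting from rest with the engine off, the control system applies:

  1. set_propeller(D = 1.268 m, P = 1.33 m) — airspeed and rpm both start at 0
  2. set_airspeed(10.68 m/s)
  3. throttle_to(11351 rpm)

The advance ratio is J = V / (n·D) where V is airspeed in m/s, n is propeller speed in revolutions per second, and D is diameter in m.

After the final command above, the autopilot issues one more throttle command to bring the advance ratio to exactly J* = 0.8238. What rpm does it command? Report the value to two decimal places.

set_propeller: D = 1.268 m, P = 1.33 m (p = P/D = 1.048896); state ← (V=0, rpm=0)
set_airspeed(10.68): V ← 10.68 m/s
throttle_to(11351): rpm ← 11351
final state: V = 10.68 m/s, rpm = 11351 → n = rpm/60 = 189.183333 rev/s
target J* = 0.8238; solve J* = V/(n·D) for n: n = V/(J*·D) = 10.68/(0.8238 × 1.268) = 10.224221 rev/s
rpm = 60·n = 613.453236

rpm = 613.45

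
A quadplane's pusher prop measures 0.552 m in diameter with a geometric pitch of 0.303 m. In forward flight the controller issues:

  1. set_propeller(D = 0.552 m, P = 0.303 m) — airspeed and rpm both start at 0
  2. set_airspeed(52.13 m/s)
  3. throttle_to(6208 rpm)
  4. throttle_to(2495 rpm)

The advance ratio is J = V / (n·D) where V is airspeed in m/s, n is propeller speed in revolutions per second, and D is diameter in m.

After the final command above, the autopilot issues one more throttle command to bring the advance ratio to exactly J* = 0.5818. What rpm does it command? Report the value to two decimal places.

rpm = 9739.26

set_propeller: D = 0.552 m, P = 0.303 m (p = P/D = 0.548913); state ← (V=0, rpm=0)
set_airspeed(52.13): V ← 52.13 m/s
throttle_to(6208): rpm ← 6208
throttle_to(2495): rpm ← 2495
final state: V = 52.13 m/s, rpm = 2495 → n = rpm/60 = 41.583333 rev/s
target J* = 0.5818; solve J* = V/(n·D) for n: n = V/(J*·D) = 52.13/(0.5818 × 0.552) = 162.321082 rev/s
rpm = 60·n = 9739.264950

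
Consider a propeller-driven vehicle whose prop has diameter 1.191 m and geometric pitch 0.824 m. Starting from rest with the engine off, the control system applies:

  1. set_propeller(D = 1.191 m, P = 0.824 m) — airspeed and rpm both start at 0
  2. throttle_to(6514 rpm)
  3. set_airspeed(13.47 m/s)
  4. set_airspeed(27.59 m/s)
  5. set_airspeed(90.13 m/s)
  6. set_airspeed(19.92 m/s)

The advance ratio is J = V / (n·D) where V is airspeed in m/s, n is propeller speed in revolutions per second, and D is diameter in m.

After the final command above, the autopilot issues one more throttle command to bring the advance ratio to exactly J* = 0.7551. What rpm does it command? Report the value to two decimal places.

rpm = 1329.00

set_propeller: D = 1.191 m, P = 0.824 m (p = P/D = 0.691856); state ← (V=0, rpm=0)
throttle_to(6514): rpm ← 6514
set_airspeed(13.47): V ← 13.47 m/s
set_airspeed(27.59): V ← 27.59 m/s
set_airspeed(90.13): V ← 90.13 m/s
set_airspeed(19.92): V ← 19.92 m/s
final state: V = 19.92 m/s, rpm = 6514 → n = rpm/60 = 108.566667 rev/s
target J* = 0.7551; solve J* = V/(n·D) for n: n = V/(J*·D) = 19.92/(0.7551 × 1.191) = 22.149968 rev/s
rpm = 60·n = 1328.998078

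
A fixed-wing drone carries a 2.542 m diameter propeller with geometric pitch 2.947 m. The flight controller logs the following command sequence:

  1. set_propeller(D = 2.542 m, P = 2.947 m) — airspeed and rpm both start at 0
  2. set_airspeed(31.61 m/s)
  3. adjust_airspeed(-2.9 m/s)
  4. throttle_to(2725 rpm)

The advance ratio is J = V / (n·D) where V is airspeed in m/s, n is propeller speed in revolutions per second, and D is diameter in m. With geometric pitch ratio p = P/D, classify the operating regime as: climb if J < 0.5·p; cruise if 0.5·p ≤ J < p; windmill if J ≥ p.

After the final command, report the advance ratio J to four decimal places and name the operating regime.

set_propeller: D = 2.542 m, P = 2.947 m (p = P/D = 1.159323); state ← (V=0, rpm=0)
set_airspeed(31.61): V ← 31.61 m/s
adjust_airspeed(-2.9): V ← 31.61 -2.9 = 28.71 m/s
throttle_to(2725): rpm ← 2725
final state: V = 28.71 m/s, rpm = 2725 → n = rpm/60 = 45.416667 rev/s
J = V / (n·D) = 28.71 / (45.416667 × 2.542) = 0.248681
regime bands: climb J<0.5797 | cruise [0.5797, 1.1593) | windmill J≥1.1593
J = 0.2487 → climb

J = 0.2487, regime = climb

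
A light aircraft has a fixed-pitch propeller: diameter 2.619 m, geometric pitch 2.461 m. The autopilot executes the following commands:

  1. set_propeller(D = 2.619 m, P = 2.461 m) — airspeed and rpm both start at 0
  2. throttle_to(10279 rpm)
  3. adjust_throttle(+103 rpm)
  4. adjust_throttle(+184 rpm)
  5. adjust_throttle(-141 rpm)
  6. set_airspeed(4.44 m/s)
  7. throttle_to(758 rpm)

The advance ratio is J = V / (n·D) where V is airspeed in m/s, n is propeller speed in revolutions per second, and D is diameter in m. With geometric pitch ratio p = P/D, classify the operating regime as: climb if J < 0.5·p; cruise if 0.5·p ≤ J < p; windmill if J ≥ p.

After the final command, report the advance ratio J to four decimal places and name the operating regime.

J = 0.1342, regime = climb

set_propeller: D = 2.619 m, P = 2.461 m (p = P/D = 0.939672); state ← (V=0, rpm=0)
throttle_to(10279): rpm ← 10279
adjust_throttle(+103): rpm ← 10279 +103 = 10382
adjust_throttle(+184): rpm ← 10382 +184 = 10566
adjust_throttle(-141): rpm ← 10566 -141 = 10425
set_airspeed(4.44): V ← 4.44 m/s
throttle_to(758): rpm ← 758
final state: V = 4.44 m/s, rpm = 758 → n = rpm/60 = 12.633333 rev/s
J = V / (n·D) = 4.44 / (12.633333 × 2.619) = 0.134193
regime bands: climb J<0.4698 | cruise [0.4698, 0.9397) | windmill J≥0.9397
J = 0.1342 → climb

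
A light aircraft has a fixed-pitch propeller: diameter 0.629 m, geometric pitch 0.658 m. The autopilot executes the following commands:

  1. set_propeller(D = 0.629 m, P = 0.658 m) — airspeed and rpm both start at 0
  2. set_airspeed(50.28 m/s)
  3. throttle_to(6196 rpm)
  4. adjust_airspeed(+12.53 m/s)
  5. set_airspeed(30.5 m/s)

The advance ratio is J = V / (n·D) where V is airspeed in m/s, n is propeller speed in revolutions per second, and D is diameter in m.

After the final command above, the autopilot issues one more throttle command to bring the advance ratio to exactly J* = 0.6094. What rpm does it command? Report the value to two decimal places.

set_propeller: D = 0.629 m, P = 0.658 m (p = P/D = 1.046105); state ← (V=0, rpm=0)
set_airspeed(50.28): V ← 50.28 m/s
throttle_to(6196): rpm ← 6196
adjust_airspeed(+12.53): V ← 50.28 +12.53 = 62.81 m/s
set_airspeed(30.5): V ← 30.5 m/s
final state: V = 30.5 m/s, rpm = 6196 → n = rpm/60 = 103.266667 rev/s
target J* = 0.6094; solve J* = V/(n·D) for n: n = V/(J*·D) = 30.5/(0.6094 × 0.629) = 79.569521 rev/s
rpm = 60·n = 4774.171264

rpm = 4774.17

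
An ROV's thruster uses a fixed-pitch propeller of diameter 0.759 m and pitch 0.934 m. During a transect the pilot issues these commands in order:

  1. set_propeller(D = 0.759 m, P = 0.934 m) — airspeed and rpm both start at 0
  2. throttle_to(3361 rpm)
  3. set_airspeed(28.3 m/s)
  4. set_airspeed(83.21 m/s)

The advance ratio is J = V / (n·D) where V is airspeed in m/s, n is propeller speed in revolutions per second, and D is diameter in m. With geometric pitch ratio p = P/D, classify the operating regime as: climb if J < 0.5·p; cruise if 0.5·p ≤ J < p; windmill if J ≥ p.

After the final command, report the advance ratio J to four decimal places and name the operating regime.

J = 1.9571, regime = windmill

set_propeller: D = 0.759 m, P = 0.934 m (p = P/D = 1.230567); state ← (V=0, rpm=0)
throttle_to(3361): rpm ← 3361
set_airspeed(28.3): V ← 28.3 m/s
set_airspeed(83.21): V ← 83.21 m/s
final state: V = 83.21 m/s, rpm = 3361 → n = rpm/60 = 56.016667 rev/s
J = V / (n·D) = 83.21 / (56.016667 × 0.759) = 1.957116
regime bands: climb J<0.6153 | cruise [0.6153, 1.2306) | windmill J≥1.2306
J = 1.9571 → windmill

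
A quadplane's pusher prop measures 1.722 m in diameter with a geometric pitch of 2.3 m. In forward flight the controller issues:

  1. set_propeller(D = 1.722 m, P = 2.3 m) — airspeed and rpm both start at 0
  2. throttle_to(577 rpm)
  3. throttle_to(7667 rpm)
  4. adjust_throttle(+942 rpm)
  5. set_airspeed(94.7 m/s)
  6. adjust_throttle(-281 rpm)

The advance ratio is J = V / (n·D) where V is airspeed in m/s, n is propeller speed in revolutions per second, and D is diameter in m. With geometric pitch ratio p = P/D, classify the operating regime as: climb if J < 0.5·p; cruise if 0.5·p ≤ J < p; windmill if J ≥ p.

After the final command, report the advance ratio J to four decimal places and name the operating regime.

set_propeller: D = 1.722 m, P = 2.3 m (p = P/D = 1.335656); state ← (V=0, rpm=0)
throttle_to(577): rpm ← 577
throttle_to(7667): rpm ← 7667
adjust_throttle(+942): rpm ← 7667 +942 = 8609
set_airspeed(94.7): V ← 94.7 m/s
adjust_throttle(-281): rpm ← 8609 -281 = 8328
final state: V = 94.7 m/s, rpm = 8328 → n = rpm/60 = 138.800000 rev/s
J = V / (n·D) = 94.7 / (138.800000 × 1.722) = 0.396212
regime bands: climb J<0.6678 | cruise [0.6678, 1.3357) | windmill J≥1.3357
J = 0.3962 → climb

J = 0.3962, regime = climb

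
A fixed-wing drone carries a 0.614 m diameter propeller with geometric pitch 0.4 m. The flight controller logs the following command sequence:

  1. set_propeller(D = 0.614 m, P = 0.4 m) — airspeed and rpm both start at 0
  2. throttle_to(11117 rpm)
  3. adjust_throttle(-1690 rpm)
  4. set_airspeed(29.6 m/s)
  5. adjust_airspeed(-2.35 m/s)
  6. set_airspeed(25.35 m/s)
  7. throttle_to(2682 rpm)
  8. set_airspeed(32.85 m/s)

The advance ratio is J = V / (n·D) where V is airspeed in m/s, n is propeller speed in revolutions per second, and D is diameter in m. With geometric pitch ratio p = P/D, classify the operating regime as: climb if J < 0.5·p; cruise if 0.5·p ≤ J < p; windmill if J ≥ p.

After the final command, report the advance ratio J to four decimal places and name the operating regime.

set_propeller: D = 0.614 m, P = 0.4 m (p = P/D = 0.651466); state ← (V=0, rpm=0)
throttle_to(11117): rpm ← 11117
adjust_throttle(-1690): rpm ← 11117 -1690 = 9427
set_airspeed(29.6): V ← 29.6 m/s
adjust_airspeed(-2.35): V ← 29.6 -2.35 = 27.25 m/s
set_airspeed(25.35): V ← 25.35 m/s
throttle_to(2682): rpm ← 2682
set_airspeed(32.85): V ← 32.85 m/s
final state: V = 32.85 m/s, rpm = 2682 → n = rpm/60 = 44.700000 rev/s
J = V / (n·D) = 32.85 / (44.700000 × 0.614) = 1.196904
regime bands: climb J<0.3257 | cruise [0.3257, 0.6515) | windmill J≥0.6515
J = 1.1969 → windmill

J = 1.1969, regime = windmill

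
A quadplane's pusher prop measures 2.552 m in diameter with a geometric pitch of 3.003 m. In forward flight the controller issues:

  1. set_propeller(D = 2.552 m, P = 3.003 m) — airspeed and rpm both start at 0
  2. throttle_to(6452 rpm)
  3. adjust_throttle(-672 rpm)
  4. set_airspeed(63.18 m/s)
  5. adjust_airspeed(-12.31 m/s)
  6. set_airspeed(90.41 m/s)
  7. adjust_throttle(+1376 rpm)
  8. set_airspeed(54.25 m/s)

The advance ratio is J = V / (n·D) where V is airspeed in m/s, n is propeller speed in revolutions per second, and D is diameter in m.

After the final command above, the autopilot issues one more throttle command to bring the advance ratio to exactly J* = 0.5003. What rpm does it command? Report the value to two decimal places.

set_propeller: D = 2.552 m, P = 3.003 m (p = P/D = 1.176724); state ← (V=0, rpm=0)
throttle_to(6452): rpm ← 6452
adjust_throttle(-672): rpm ← 6452 -672 = 5780
set_airspeed(63.18): V ← 63.18 m/s
adjust_airspeed(-12.31): V ← 63.18 -12.31 = 50.87 m/s
set_airspeed(90.41): V ← 90.41 m/s
adjust_throttle(+1376): rpm ← 5780 +1376 = 7156
set_airspeed(54.25): V ← 54.25 m/s
final state: V = 54.25 m/s, rpm = 7156 → n = rpm/60 = 119.266667 rev/s
target J* = 0.5003; solve J* = V/(n·D) for n: n = V/(J*·D) = 54.25/(0.5003 × 2.552) = 42.490180 rev/s
rpm = 60·n = 2549.410792

rpm = 2549.41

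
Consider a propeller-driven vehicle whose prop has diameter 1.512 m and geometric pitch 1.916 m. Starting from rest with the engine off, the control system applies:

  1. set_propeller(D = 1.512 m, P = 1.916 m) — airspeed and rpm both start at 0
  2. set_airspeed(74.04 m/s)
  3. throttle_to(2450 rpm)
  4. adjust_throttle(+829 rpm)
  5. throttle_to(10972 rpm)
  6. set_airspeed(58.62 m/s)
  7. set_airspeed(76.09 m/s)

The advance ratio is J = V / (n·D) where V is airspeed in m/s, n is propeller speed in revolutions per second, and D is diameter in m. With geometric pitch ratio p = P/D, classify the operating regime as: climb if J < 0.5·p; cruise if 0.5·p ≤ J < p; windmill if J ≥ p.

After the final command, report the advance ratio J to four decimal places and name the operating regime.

J = 0.2752, regime = climb

set_propeller: D = 1.512 m, P = 1.916 m (p = P/D = 1.267196); state ← (V=0, rpm=0)
set_airspeed(74.04): V ← 74.04 m/s
throttle_to(2450): rpm ← 2450
adjust_throttle(+829): rpm ← 2450 +829 = 3279
throttle_to(10972): rpm ← 10972
set_airspeed(58.62): V ← 58.62 m/s
set_airspeed(76.09): V ← 76.09 m/s
final state: V = 76.09 m/s, rpm = 10972 → n = rpm/60 = 182.866667 rev/s
J = V / (n·D) = 76.09 / (182.866667 × 1.512) = 0.275195
regime bands: climb J<0.6336 | cruise [0.6336, 1.2672) | windmill J≥1.2672
J = 0.2752 → climb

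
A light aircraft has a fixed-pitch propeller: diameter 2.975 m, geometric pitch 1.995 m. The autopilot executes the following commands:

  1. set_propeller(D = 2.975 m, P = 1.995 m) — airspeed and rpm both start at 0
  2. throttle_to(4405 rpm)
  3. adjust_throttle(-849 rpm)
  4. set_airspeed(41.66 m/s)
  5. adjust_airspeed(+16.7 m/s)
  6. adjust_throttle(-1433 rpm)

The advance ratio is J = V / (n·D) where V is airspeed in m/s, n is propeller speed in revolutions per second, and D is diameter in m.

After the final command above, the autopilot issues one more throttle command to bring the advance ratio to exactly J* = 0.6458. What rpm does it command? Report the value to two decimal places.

rpm = 1822.56

set_propeller: D = 2.975 m, P = 1.995 m (p = P/D = 0.670588); state ← (V=0, rpm=0)
throttle_to(4405): rpm ← 4405
adjust_throttle(-849): rpm ← 4405 -849 = 3556
set_airspeed(41.66): V ← 41.66 m/s
adjust_airspeed(+16.7): V ← 41.66 +16.7 = 58.36 m/s
adjust_throttle(-1433): rpm ← 3556 -1433 = 2123
final state: V = 58.36 m/s, rpm = 2123 → n = rpm/60 = 35.383333 rev/s
target J* = 0.6458; solve J* = V/(n·D) for n: n = V/(J*·D) = 58.36/(0.6458 × 2.975) = 30.375978 rev/s
rpm = 60·n = 1822.558692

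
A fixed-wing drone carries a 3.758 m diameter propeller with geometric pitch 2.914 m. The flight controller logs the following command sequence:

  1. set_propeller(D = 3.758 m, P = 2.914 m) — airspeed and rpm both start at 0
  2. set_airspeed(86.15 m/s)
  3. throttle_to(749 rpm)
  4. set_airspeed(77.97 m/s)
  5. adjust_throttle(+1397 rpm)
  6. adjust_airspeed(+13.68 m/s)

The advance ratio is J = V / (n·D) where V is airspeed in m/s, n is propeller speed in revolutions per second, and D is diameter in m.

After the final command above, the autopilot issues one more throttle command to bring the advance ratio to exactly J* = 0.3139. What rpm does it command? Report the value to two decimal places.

set_propeller: D = 3.758 m, P = 2.914 m (p = P/D = 0.775412); state ← (V=0, rpm=0)
set_airspeed(86.15): V ← 86.15 m/s
throttle_to(749): rpm ← 749
set_airspeed(77.97): V ← 77.97 m/s
adjust_throttle(+1397): rpm ← 749 +1397 = 2146
adjust_airspeed(+13.68): V ← 77.97 +13.68 = 91.65 m/s
final state: V = 91.65 m/s, rpm = 2146 → n = rpm/60 = 35.766667 rev/s
target J* = 0.3139; solve J* = V/(n·D) for n: n = V/(J*·D) = 91.65/(0.3139 × 3.758) = 77.693445 rev/s
rpm = 60·n = 4661.606689

rpm = 4661.61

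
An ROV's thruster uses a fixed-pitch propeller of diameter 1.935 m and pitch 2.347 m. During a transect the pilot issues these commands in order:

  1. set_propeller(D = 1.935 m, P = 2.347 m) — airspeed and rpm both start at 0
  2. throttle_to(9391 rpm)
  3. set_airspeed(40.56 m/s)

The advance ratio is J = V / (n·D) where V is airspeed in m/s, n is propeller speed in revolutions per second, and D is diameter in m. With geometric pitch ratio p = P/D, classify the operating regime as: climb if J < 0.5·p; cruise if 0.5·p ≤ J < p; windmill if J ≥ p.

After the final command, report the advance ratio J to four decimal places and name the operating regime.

set_propeller: D = 1.935 m, P = 2.347 m (p = P/D = 1.212920); state ← (V=0, rpm=0)
throttle_to(9391): rpm ← 9391
set_airspeed(40.56): V ← 40.56 m/s
final state: V = 40.56 m/s, rpm = 9391 → n = rpm/60 = 156.516667 rev/s
J = V / (n·D) = 40.56 / (156.516667 × 1.935) = 0.133923
regime bands: climb J<0.6065 | cruise [0.6065, 1.2129) | windmill J≥1.2129
J = 0.1339 → climb

J = 0.1339, regime = climb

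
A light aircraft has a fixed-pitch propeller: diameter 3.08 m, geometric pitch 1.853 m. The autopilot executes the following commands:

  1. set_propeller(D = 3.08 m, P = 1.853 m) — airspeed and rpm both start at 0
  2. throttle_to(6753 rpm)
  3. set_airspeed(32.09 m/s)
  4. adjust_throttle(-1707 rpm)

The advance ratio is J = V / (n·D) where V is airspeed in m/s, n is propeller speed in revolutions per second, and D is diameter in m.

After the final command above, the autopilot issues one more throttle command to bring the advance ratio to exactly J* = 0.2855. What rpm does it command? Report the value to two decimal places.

set_propeller: D = 3.08 m, P = 1.853 m (p = P/D = 0.601623); state ← (V=0, rpm=0)
throttle_to(6753): rpm ← 6753
set_airspeed(32.09): V ← 32.09 m/s
adjust_throttle(-1707): rpm ← 6753 -1707 = 5046
final state: V = 32.09 m/s, rpm = 5046 → n = rpm/60 = 84.100000 rev/s
target J* = 0.2855; solve J* = V/(n·D) for n: n = V/(J*·D) = 32.09/(0.2855 × 3.08) = 36.493279 rev/s
rpm = 60·n = 2189.596743

rpm = 2189.60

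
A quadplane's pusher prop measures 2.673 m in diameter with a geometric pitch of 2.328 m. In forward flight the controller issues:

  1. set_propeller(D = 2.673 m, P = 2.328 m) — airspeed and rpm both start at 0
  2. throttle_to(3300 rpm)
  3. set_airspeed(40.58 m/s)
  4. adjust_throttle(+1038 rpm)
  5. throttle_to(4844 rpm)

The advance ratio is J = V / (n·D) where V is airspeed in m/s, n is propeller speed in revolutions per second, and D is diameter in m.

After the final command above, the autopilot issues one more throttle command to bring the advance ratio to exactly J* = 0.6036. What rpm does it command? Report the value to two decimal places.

set_propeller: D = 2.673 m, P = 2.328 m (p = P/D = 0.870932); state ← (V=0, rpm=0)
throttle_to(3300): rpm ← 3300
set_airspeed(40.58): V ← 40.58 m/s
adjust_throttle(+1038): rpm ← 3300 +1038 = 4338
throttle_to(4844): rpm ← 4844
final state: V = 40.58 m/s, rpm = 4844 → n = rpm/60 = 80.733333 rev/s
target J* = 0.6036; solve J* = V/(n·D) for n: n = V/(J*·D) = 40.58/(0.6036 × 2.673) = 25.151498 rev/s
rpm = 60·n = 1509.089868

rpm = 1509.09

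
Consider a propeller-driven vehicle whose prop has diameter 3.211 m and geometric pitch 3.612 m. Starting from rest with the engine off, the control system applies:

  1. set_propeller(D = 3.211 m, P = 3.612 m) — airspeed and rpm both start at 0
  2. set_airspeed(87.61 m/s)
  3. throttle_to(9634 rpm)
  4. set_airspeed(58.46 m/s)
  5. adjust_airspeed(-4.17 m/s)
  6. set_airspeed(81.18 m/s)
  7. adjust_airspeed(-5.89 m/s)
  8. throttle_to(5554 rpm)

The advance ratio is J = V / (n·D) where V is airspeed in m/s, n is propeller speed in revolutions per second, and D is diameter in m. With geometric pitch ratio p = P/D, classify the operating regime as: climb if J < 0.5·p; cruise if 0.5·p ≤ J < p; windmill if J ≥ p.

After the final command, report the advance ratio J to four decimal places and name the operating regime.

set_propeller: D = 3.211 m, P = 3.612 m (p = P/D = 1.124883); state ← (V=0, rpm=0)
set_airspeed(87.61): V ← 87.61 m/s
throttle_to(9634): rpm ← 9634
set_airspeed(58.46): V ← 58.46 m/s
adjust_airspeed(-4.17): V ← 58.46 -4.17 = 54.29 m/s
set_airspeed(81.18): V ← 81.18 m/s
adjust_airspeed(-5.89): V ← 81.18 -5.89 = 75.29 m/s
throttle_to(5554): rpm ← 5554
final state: V = 75.29 m/s, rpm = 5554 → n = rpm/60 = 92.566667 rev/s
J = V / (n·D) = 75.29 / (92.566667 × 3.211) = 0.253304
regime bands: climb J<0.5624 | cruise [0.5624, 1.1249) | windmill J≥1.1249
J = 0.2533 → climb

J = 0.2533, regime = climb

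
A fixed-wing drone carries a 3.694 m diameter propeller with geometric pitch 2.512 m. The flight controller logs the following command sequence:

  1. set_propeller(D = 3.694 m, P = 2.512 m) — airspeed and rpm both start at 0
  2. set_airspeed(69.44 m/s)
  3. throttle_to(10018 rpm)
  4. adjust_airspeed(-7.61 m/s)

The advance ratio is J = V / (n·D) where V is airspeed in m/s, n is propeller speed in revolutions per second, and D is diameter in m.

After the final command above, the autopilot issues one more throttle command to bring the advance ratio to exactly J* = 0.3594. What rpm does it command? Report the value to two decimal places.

rpm = 2794.32

set_propeller: D = 3.694 m, P = 2.512 m (p = P/D = 0.680022); state ← (V=0, rpm=0)
set_airspeed(69.44): V ← 69.44 m/s
throttle_to(10018): rpm ← 10018
adjust_airspeed(-7.61): V ← 69.44 -7.61 = 61.83 m/s
final state: V = 61.83 m/s, rpm = 10018 → n = rpm/60 = 166.966667 rev/s
target J* = 0.3594; solve J* = V/(n·D) for n: n = V/(J*·D) = 61.83/(0.3594 × 3.694) = 46.571935 rev/s
rpm = 60·n = 2794.316100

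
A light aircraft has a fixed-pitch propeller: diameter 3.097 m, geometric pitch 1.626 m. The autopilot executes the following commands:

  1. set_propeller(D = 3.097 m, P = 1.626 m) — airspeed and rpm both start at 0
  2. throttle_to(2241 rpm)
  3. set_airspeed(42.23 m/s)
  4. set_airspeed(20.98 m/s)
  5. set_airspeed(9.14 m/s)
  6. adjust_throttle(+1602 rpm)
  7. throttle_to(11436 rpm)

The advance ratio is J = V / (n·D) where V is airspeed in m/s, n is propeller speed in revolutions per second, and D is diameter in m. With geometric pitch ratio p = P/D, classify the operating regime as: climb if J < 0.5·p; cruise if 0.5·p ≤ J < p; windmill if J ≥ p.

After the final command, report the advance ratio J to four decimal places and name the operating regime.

set_propeller: D = 3.097 m, P = 1.626 m (p = P/D = 0.525024); state ← (V=0, rpm=0)
throttle_to(2241): rpm ← 2241
set_airspeed(42.23): V ← 42.23 m/s
set_airspeed(20.98): V ← 20.98 m/s
set_airspeed(9.14): V ← 9.14 m/s
adjust_throttle(+1602): rpm ← 2241 +1602 = 3843
throttle_to(11436): rpm ← 11436
final state: V = 9.14 m/s, rpm = 11436 → n = rpm/60 = 190.600000 rev/s
J = V / (n·D) = 9.14 / (190.600000 × 3.097) = 0.015484
regime bands: climb J<0.2625 | cruise [0.2625, 0.5250) | windmill J≥0.5250
J = 0.0155 → climb

J = 0.0155, regime = climb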